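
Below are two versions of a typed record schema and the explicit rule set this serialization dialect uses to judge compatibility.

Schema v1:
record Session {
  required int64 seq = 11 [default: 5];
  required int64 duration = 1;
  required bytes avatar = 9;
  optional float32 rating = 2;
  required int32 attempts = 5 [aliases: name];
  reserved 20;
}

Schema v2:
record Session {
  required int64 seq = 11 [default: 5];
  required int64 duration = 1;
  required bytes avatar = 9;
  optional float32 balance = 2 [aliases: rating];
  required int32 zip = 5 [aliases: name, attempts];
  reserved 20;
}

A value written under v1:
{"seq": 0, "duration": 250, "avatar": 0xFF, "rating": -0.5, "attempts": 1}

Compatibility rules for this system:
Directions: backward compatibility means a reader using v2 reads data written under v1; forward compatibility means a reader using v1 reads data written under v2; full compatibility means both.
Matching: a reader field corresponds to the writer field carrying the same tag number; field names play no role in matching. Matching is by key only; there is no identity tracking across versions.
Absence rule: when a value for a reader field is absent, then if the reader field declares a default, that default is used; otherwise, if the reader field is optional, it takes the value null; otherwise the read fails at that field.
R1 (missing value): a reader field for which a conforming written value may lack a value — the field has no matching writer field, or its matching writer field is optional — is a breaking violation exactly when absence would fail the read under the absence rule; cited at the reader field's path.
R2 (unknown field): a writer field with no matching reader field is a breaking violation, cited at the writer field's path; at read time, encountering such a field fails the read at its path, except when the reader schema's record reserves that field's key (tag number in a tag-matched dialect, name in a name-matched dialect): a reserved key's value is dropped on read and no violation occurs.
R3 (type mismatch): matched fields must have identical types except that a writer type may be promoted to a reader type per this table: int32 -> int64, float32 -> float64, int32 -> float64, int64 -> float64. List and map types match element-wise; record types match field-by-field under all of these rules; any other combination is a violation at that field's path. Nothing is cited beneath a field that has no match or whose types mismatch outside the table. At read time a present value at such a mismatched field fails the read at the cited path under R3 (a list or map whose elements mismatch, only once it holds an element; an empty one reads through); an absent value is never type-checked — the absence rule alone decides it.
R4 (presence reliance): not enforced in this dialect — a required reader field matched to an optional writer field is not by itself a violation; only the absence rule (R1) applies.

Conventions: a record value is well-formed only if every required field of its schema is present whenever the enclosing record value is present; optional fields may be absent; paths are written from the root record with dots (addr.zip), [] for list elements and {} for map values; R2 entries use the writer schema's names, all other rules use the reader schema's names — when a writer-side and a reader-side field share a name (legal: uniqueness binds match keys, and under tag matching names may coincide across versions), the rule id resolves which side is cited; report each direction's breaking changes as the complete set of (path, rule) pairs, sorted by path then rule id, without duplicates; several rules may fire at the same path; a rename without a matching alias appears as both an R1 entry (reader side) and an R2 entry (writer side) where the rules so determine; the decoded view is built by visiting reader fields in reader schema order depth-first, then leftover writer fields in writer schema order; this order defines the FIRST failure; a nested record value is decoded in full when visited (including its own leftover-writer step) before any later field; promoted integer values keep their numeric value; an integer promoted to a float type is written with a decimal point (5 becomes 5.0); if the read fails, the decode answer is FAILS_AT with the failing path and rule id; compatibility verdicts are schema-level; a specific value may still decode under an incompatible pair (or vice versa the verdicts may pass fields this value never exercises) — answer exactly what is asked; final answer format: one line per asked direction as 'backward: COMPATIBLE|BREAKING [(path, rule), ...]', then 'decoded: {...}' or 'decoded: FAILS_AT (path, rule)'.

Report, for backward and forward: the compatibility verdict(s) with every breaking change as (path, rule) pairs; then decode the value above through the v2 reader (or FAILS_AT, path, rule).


backward: COMPATIBLE []; forward: COMPATIBLE []; decoded: {"seq": 0, "duration": 250, "avatar": 0xFF, "balance": -0.5, "zip": 1}

arrows below run writer -> reader for Session
backward for Session (reader v2, writer v1):
  seq <- seq (int64 -> int64, writer required)
  duration <- duration (int64 -> int64, writer required)
  avatar <- avatar (bytes -> bytes, writer required)
  balance <- rating (float32 -> float32, writer optional)
  zip <- attempts (int32 -> int32, writer required)
  => backward verdict for Session: COMPATIBLE, no violations
forward for Session (reader v1, writer v2):
  seq <- seq (int64 -> int64, writer required)
  duration <- duration (int64 -> int64, writer required)
  avatar <- avatar (bytes -> bytes, writer required)
  rating <- balance (float32 -> float32, writer optional)
  attempts <- zip (int32 -> int32, writer required)
  => forward verdict for Session: COMPATIBLE, no violations
decoding the Session value with the v2 reader:
  seq := 0
  duration := 250
  avatar := 0xFF
  balance := -0.5 (from writer rating)
  zip := 1 (from writer attempts)
  => decoded: {"seq": 0, "duration": 250, "avatar": 0xFF, "balance": -0.5, "zip": 1}


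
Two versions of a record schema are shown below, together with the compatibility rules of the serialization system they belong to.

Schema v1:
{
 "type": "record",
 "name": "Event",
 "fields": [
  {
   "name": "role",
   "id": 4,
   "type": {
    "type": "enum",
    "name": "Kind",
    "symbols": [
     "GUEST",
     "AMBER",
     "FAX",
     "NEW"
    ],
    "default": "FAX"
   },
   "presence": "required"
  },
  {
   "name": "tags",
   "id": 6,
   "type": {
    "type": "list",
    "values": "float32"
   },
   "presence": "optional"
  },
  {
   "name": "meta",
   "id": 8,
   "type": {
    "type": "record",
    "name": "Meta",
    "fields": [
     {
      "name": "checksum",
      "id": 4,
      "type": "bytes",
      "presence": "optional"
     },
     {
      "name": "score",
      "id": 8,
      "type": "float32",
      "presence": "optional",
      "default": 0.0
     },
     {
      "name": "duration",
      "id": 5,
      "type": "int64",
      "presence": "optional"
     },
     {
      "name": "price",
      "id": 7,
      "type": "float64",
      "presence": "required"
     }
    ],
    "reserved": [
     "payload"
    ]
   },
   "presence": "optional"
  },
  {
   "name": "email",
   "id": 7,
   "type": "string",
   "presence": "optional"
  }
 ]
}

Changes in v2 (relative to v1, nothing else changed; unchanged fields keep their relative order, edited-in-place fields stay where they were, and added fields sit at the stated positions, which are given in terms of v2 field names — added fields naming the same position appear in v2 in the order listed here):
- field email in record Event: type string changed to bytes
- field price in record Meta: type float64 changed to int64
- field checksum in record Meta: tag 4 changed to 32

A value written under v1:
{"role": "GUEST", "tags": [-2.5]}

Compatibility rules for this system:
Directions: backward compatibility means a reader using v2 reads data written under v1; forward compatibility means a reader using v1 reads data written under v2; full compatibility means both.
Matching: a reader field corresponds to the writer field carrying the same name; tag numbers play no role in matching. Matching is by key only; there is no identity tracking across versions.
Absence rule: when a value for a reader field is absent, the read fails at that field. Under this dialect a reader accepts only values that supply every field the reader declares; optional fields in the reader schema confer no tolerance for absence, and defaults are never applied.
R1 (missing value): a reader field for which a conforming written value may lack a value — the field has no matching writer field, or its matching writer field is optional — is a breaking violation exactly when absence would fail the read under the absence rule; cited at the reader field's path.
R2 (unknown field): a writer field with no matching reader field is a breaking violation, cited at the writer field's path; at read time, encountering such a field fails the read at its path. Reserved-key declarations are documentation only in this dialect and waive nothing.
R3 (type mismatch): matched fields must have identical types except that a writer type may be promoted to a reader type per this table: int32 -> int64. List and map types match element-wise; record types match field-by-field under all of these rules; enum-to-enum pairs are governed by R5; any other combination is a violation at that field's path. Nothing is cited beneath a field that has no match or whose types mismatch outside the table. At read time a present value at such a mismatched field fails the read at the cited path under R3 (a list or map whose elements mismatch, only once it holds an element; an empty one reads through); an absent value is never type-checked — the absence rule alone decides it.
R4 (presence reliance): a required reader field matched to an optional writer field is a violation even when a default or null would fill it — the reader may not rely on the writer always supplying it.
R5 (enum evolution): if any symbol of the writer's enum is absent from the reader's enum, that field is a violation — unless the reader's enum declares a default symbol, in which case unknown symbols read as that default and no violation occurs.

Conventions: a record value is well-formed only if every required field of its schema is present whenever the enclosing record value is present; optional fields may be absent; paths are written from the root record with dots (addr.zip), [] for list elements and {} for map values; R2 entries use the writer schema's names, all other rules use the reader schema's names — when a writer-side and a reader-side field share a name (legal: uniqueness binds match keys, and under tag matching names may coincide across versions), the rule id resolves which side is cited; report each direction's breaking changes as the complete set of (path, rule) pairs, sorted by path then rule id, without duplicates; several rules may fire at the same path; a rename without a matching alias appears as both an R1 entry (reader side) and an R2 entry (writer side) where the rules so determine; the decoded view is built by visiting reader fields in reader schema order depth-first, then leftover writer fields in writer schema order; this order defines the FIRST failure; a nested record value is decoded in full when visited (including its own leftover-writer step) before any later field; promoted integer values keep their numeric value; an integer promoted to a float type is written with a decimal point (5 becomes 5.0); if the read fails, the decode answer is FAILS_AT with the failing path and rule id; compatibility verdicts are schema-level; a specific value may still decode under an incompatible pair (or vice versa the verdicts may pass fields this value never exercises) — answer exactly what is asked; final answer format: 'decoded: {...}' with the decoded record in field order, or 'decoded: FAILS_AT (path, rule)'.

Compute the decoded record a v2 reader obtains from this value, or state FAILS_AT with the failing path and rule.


decoded: FAILS_AT (meta, R1)

arrows below run writer -> reader for Event
migrating the Event value to v2:
  role := "GUEST"
  tags := [-2.5]
  read fails at meta under R1 (no fill)
  => FAILS_AT (meta, R1)
ruling out the remaining Event differences:
  field email in record Event: type string changed to bytes -> shifts the Event verdicts, not this decode
  field price in record Meta: type float64 changed to int64 -> shifts the Event verdicts, not this decode
  field checksum in record Meta: tag 4 changed to 32 -> triggers nothing under the printed rules; the Event answer is the same either way


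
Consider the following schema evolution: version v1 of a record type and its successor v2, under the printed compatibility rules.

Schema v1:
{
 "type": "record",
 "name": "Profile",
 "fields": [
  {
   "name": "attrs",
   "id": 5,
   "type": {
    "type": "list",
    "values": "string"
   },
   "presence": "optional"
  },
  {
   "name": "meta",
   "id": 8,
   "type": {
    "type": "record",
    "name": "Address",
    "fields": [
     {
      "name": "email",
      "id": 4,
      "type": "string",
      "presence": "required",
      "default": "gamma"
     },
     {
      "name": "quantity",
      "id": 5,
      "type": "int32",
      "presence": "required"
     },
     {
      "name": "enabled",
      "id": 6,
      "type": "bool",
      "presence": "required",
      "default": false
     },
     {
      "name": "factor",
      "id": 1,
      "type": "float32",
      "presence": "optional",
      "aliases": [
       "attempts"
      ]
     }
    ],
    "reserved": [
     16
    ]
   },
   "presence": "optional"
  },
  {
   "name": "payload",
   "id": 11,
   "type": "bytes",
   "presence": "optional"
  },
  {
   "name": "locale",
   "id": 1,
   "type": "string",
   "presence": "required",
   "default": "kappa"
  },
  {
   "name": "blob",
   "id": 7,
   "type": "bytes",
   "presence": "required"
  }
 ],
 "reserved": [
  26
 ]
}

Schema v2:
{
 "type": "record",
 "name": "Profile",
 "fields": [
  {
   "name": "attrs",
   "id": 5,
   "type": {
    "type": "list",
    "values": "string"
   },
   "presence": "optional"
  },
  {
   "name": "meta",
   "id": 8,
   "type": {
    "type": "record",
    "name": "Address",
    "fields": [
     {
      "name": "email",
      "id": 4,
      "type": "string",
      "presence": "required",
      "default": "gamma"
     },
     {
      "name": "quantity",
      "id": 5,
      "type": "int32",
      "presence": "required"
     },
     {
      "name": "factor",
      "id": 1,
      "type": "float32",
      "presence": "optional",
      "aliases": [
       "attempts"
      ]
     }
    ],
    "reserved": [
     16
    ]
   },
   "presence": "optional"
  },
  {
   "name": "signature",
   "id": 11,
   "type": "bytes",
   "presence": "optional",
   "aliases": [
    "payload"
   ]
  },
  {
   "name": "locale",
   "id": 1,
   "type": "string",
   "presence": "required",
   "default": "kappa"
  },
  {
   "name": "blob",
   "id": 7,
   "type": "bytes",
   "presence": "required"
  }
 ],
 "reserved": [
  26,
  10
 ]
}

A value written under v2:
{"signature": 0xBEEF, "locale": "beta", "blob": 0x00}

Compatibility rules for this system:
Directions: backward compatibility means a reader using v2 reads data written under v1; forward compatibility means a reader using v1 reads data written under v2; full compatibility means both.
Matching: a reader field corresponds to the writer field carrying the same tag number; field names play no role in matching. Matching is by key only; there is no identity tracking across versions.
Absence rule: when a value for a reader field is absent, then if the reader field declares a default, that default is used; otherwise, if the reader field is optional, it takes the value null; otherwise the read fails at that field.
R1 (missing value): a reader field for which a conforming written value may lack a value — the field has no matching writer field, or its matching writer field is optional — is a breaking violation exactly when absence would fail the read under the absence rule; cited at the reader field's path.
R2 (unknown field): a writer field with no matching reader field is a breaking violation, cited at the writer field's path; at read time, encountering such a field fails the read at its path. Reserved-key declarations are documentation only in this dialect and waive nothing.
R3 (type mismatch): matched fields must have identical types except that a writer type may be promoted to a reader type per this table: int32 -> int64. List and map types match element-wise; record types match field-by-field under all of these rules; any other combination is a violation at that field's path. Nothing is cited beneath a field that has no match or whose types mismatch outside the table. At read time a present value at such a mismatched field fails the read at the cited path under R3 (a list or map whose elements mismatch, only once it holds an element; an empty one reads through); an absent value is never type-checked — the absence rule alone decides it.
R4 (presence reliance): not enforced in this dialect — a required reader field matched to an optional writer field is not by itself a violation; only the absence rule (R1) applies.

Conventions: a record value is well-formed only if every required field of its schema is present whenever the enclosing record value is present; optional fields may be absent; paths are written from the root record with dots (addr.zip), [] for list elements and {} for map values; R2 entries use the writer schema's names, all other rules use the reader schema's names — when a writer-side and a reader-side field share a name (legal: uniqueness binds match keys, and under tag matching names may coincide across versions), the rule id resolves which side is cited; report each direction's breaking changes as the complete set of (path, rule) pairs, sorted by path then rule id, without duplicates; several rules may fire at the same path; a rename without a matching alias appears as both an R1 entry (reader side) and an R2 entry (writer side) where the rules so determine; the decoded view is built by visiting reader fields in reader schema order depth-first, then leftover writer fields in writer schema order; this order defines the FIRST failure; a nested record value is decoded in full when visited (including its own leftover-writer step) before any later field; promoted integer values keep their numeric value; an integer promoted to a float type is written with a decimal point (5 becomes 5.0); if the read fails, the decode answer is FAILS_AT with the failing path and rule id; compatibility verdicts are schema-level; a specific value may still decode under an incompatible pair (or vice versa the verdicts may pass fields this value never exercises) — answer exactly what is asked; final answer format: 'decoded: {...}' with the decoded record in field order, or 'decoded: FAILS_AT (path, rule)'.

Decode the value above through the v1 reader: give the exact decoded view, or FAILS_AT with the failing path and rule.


decoded: {"attrs": null, "meta": null, "payload": 0xBEEF, "locale": "beta", "blob": 0x00}

in Profile below, arrows point writer -> reader
migrating the Profile value to v1:
  attrs := null (absent, optional -> null)
  meta := null (absent, optional -> null)
  payload := 0xBEEF (from writer signature)
  locale := "beta"
  blob := 0x00
  => decoded: {"attrs": null, "meta": null, "payload": 0xBEEF, "locale": "beta", "blob": 0x00}
remaining Profile differences; none change what is asked:
  removed field enabled from record Address -> matters for Profile compatibility verdicts, not for this value's decode
  renamed field payload to signature in record Profile (alias payload declared on the renamed field) -> fires no rule on Profile under this dialect and leaves the result unchanged


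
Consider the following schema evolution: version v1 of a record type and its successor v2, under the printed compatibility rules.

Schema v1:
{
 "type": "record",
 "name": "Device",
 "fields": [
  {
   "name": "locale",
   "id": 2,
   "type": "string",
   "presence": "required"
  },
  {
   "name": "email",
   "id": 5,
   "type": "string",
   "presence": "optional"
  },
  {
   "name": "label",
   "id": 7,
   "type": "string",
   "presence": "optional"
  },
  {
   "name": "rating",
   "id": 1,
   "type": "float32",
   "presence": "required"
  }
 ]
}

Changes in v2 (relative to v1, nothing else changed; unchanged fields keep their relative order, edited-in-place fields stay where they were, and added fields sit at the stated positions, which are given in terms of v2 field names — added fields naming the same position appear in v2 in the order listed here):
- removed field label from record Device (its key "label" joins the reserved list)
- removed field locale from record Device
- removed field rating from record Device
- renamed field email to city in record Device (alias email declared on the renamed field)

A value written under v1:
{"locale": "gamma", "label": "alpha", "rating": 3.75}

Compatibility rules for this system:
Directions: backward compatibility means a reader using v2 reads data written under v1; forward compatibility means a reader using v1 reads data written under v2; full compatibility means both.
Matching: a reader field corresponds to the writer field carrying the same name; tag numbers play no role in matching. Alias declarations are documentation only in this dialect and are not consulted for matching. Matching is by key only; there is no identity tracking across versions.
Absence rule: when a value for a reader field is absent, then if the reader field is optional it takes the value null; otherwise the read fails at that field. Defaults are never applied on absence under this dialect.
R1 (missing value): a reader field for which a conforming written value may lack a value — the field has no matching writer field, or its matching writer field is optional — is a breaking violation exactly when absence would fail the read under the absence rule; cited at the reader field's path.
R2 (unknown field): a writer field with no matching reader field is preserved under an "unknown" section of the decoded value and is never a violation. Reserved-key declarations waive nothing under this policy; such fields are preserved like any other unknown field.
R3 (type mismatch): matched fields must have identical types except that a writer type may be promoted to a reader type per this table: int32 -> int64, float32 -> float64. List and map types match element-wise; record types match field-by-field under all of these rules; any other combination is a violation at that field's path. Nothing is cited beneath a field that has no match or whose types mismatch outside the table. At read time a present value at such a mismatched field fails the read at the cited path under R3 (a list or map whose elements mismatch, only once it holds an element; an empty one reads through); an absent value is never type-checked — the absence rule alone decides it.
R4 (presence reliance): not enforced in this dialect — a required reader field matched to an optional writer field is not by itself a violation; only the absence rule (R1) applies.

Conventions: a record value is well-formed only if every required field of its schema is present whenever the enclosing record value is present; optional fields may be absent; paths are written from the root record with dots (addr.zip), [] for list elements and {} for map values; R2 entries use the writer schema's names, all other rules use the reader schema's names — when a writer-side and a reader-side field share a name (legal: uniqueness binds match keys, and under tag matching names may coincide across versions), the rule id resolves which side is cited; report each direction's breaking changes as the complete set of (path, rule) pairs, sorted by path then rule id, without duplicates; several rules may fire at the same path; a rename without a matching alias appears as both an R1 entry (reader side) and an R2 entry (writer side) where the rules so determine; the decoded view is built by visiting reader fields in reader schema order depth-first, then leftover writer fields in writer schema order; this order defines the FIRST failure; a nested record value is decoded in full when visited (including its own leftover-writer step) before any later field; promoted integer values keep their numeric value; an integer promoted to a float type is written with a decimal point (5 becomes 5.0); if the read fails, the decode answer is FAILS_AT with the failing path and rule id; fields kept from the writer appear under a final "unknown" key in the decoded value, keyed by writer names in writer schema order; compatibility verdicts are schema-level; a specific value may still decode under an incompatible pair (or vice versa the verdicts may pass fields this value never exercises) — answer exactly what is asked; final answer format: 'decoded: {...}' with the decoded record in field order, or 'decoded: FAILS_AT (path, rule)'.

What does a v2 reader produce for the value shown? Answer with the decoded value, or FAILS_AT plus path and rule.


in Device below, arrows point writer -> reader
decode walk for Device under reader schema v2:
  city := null (not supplied -> null)
  writer locale: kept under "unknown"
  writer label: kept under "unknown"
  writer rating: kept under "unknown"
  => decoded: {"city": null, "unknown": {"locale": "gamma", "label": "alpha", "rating": 3.75}}

decoded: {"city": null, "unknown": {"locale": "gamma", "label": "alpha", "rating": 3.75}}


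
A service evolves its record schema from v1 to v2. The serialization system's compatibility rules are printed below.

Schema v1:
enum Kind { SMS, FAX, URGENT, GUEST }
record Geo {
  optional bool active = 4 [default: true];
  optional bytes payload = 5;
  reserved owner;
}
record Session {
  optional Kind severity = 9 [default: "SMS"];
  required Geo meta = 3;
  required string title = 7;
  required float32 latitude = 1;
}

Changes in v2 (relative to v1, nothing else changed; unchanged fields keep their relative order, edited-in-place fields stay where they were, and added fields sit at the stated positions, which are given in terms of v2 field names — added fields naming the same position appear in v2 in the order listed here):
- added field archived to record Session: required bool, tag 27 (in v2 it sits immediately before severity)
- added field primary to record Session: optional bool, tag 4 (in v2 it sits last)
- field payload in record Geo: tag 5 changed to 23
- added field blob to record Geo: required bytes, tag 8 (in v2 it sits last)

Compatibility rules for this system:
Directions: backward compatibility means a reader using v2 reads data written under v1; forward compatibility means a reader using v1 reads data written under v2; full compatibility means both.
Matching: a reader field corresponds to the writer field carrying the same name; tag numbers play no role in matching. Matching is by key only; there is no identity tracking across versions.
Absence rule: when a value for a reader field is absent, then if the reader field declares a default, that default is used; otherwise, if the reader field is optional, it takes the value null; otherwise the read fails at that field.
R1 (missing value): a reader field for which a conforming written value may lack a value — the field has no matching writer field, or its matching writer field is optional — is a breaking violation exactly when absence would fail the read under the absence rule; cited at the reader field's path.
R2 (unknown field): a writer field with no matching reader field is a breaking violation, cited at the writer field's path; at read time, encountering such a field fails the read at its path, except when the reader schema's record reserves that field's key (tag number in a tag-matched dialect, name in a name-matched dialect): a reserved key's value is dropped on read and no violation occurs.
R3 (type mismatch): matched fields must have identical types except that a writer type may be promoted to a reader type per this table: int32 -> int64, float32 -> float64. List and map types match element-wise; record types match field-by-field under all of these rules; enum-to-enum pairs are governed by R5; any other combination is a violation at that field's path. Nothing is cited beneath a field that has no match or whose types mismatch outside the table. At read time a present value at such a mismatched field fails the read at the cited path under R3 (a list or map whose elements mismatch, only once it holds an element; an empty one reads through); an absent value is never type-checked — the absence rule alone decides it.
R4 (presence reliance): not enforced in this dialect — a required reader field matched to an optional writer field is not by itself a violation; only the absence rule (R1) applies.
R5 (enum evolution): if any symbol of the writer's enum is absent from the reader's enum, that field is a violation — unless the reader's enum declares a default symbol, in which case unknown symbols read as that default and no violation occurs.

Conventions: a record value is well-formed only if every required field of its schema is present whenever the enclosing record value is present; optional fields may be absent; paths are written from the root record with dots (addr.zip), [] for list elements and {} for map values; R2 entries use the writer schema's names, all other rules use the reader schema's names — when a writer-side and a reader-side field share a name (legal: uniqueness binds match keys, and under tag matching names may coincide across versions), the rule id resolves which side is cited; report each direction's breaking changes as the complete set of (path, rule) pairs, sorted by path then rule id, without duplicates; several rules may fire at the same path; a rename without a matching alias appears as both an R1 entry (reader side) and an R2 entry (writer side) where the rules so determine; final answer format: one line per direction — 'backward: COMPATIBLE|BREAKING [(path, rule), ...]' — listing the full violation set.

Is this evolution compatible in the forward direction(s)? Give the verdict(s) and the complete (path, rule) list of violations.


in Session below, arrows point writer -> reader
forward on Session — v1 reading data written by v2:
  severity: Kind -> Kind, writer optional; from severity
  meta: Geo -> Geo, writer required; from meta
  title: string -> string, writer required; from title
  latitude: float32 -> float32, writer required; from latitude
  leftover writer field: archived
  leftover writer field: primary
  meta.active: bool -> bool, writer optional; from meta.active
  meta.payload: bytes -> bytes, writer optional; from meta.payload
  leftover writer field: meta.blob
  breaking: (archived, R2)
  breaking: (meta.blob, R2)
  breaking: (primary, R2)
  => forward: BREAKING (3)
the rest of the Session diff is inert for this question:
  field payload in record Geo: tag 5 changed to 23 -> triggers nothing under Session's printed rules — same verdict

forward: BREAKING [(archived, R2), (meta.blob, R2), (primary, R2)]


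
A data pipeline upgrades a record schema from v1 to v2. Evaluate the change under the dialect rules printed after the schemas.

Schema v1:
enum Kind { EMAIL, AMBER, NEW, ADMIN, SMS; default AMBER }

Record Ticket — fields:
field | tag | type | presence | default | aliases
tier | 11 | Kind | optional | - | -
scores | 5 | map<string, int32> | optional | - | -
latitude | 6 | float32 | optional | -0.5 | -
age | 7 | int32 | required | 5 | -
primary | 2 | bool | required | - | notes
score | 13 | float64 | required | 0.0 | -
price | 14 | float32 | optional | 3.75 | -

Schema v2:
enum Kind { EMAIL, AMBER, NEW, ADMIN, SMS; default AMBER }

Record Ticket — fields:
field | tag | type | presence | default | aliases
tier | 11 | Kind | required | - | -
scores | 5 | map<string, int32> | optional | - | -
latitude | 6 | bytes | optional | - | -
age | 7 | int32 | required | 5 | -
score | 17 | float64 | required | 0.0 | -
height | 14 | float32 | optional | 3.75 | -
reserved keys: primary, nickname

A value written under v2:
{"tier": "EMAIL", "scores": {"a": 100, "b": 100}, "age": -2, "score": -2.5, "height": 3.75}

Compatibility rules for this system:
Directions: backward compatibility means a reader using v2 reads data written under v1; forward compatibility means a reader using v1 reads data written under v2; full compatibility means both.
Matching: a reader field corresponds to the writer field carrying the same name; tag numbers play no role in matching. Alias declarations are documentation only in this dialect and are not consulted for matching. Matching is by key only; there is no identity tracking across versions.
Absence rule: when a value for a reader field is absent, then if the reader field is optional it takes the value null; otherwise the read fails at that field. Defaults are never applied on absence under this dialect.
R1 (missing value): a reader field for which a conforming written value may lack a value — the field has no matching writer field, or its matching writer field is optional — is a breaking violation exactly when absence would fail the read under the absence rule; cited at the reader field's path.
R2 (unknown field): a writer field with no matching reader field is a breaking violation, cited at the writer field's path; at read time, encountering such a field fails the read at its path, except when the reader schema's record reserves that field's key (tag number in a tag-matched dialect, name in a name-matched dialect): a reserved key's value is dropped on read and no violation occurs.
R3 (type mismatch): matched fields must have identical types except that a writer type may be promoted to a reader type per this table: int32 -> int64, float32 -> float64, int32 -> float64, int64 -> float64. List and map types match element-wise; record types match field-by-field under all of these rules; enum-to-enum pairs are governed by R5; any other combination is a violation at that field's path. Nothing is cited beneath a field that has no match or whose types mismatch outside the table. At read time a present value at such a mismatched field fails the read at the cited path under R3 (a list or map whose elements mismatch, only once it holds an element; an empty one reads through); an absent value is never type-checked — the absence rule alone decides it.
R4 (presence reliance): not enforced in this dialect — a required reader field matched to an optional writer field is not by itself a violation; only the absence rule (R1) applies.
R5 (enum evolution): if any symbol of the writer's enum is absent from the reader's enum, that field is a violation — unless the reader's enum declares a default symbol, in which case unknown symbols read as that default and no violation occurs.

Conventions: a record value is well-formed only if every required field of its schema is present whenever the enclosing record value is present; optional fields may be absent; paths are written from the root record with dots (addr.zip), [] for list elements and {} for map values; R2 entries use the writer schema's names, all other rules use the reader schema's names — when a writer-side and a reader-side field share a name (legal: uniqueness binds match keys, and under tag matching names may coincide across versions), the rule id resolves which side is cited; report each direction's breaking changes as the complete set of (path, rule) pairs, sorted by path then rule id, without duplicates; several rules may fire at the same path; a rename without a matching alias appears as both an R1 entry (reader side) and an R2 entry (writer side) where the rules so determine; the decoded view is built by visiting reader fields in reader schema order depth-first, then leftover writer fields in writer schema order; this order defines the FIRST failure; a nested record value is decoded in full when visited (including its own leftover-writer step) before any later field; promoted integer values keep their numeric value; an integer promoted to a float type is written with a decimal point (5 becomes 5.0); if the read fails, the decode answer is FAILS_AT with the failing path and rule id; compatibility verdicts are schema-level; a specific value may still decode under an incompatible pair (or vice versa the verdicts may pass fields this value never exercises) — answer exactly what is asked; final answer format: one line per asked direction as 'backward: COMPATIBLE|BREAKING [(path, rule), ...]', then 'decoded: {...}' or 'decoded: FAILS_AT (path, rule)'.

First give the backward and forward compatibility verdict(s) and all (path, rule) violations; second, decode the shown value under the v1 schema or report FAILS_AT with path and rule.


arrows below run writer -> reader for Ticket
backward pass over Ticket, reader schema v2, writer schema v1:
  tier: Kind -> Kind, writer optional; from tier
  scores: map<string, int32> -> map<string, int32>, writer optional; from scores
  latitude: float32 -> bytes, writer optional; from latitude
  age: int32 -> int32, writer required; from age
  score: float64 -> float64, writer required; from score
  height has no writer counterpart
  writer field primary has no reader counterpart
  writer field price has no reader counterpart
  R3 fires at latitude
  R2 fires at price
  R1 fires at tier
  => backward verdict for Ticket: BREAKING, 3 violation(s)
forward pass over Ticket, reader schema v1, writer schema v2:
  tier: Kind -> Kind, writer required; from tier
  scores: map<string, int32> -> map<string, int32>, writer optional; from scores
  latitude: bytes -> float32, writer optional; from latitude
  age: int32 -> int32, writer required; from age
  primary has no writer counterpart
  score: float64 -> float64, writer required; from score
  price has no writer counterpart
  writer field height has no reader counterpart
  R2 fires at height
  R3 fires at latitude
  R1 fires at primary
  => forward verdict for Ticket: BREAKING, 3 violation(s)
decoding the Ticket value with the v1 reader:
  tier := "EMAIL"
  scores := {"a": 100, "b": 100}
  latitude := null (not supplied -> null)
  age := -2
  read fails at primary under R1 (no fill)
  => FAILS_AT (primary, R1)

backward: BREAKING [(latitude, R3), (price, R2), (tier, R1)]; forward: BREAKING [(height, R2), (latitude, R3), (primary, R1)]; decoded: FAILS_AT (primary, R1)


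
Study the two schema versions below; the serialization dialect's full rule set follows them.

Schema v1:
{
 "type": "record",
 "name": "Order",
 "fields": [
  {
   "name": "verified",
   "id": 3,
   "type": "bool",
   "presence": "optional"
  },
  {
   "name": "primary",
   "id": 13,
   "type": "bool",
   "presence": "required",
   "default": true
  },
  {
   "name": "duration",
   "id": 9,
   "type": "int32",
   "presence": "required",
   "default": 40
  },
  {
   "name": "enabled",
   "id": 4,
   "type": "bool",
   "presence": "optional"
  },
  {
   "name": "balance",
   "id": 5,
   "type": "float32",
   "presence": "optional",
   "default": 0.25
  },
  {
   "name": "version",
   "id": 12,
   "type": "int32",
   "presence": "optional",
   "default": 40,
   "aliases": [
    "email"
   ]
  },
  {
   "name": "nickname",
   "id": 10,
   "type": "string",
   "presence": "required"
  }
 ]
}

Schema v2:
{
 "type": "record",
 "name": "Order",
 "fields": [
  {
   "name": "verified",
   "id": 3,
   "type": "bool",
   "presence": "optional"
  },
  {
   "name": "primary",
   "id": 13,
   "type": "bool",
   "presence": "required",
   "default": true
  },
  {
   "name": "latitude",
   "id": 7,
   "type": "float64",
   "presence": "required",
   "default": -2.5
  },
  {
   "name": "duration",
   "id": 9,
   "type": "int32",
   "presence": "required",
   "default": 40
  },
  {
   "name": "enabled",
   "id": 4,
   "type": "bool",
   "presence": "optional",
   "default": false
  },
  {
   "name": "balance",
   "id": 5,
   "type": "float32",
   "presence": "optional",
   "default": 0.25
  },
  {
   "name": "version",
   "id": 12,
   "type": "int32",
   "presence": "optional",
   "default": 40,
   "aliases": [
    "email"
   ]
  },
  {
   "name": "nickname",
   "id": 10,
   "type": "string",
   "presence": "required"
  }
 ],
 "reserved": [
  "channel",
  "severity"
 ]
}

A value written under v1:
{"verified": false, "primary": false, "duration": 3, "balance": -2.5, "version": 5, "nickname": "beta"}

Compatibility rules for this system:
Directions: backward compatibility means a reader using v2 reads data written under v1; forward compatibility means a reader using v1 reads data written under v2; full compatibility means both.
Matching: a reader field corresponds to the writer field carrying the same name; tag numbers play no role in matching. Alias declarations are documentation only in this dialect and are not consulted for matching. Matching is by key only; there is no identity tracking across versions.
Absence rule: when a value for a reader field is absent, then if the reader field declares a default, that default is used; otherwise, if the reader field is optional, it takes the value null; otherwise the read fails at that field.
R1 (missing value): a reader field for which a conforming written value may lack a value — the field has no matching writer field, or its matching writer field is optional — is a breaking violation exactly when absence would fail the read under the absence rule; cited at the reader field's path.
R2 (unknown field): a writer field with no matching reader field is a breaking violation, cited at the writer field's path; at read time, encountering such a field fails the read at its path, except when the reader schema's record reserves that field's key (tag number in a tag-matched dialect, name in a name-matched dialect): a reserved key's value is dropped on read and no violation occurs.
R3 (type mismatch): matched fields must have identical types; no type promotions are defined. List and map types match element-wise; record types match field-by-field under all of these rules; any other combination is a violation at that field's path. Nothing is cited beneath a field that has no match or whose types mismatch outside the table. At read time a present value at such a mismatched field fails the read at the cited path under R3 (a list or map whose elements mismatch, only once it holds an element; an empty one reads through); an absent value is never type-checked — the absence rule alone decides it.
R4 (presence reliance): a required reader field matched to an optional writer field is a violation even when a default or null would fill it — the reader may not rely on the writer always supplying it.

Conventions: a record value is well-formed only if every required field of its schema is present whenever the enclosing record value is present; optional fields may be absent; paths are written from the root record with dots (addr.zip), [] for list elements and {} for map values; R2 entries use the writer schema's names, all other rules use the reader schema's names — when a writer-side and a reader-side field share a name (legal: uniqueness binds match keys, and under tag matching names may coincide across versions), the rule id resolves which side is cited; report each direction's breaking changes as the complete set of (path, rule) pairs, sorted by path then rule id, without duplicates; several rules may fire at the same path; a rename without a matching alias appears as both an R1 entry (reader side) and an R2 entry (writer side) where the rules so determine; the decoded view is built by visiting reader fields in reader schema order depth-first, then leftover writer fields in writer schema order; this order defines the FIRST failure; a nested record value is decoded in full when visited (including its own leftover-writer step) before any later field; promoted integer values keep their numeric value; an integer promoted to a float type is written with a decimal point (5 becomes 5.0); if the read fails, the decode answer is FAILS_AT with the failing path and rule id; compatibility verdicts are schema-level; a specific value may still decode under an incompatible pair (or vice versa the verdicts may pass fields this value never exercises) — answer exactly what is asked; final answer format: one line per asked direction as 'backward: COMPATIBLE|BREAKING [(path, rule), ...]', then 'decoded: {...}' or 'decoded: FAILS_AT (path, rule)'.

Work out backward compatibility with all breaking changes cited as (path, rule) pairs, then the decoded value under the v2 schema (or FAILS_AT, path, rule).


each type pair in Order: writer, then reader
backward for Order (reader v2, writer v1):
  writer optional, bool -> bool: reader verified maps from writer verified
  writer required, bool -> bool: reader primary maps from writer primary
  latitude has no writer counterpart
  writer required, int32 -> int32: reader duration maps from writer duration
  writer optional, bool -> bool: reader enabled maps from writer enabled
  writer optional, float32 -> float32: reader balance maps from writer balance
  writer optional, int32 -> int32: reader version maps from writer version
  writer required, string -> string: reader nickname maps from writer nickname
  => backward: COMPATIBLE
migrating the Order value to v2:
  verified := false
  primary := false
  latitude := -2.5 (no value, default fills)
  duration := 3
  enabled := false (no value, default fills)
  balance := -2.5
  version := 5
  nickname := "beta"
  => decoded: {"verified": false, "primary": false, "latitude": -2.5, "duration": 3, "enabled": false, "balance": -2.5, "version": 5, "nickname": "beta"}

backward: COMPATIBLE []; decoded: {"verified": false, "primary": false, "latitude": -2.5, "duration": 3, "enabled": false, "balance": -2.5, "version": 5, "nickname": "beta"}
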